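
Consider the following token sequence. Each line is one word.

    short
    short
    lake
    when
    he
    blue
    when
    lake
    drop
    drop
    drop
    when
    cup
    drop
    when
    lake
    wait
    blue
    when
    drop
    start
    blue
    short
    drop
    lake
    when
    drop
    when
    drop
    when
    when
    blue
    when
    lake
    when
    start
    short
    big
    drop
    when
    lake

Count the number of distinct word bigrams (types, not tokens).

26

41 tokens → 40 bigram windows in total.
Repeated bigrams (each contributes count−1 duplicates):
  drop when: 5
  when lake: 4
  blue when: 3
  lake when: 3
  when drop: 3
  drop drop: 2
14 duplicate windows → 40 − 14 = 26 distinct.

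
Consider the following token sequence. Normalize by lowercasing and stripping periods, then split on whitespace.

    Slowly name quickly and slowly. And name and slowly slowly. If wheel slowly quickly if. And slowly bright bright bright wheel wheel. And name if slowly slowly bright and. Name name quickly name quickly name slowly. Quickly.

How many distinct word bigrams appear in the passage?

37 tokens → 36 bigram windows in total.
Repeated bigrams (each contributes count−1 duplicates):
  and name: 3
  and slowly: 3
  name quickly: 3
  bright bright: 2
  quickly name: 2
  slowly bright: 2
  slowly quickly: 2
  slowly slowly: 2
11 duplicate windows → 36 − 11 = 25 distinct.

25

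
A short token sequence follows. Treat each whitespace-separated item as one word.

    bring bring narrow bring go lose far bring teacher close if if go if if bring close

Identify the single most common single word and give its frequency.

Unigram frequencies (highest first):
  bring: 5
  if: 4
  go: 2
  close: 2
  narrow: 1
  lose: 1
  … (2 more, each ≤ 1)

"bring", 5 times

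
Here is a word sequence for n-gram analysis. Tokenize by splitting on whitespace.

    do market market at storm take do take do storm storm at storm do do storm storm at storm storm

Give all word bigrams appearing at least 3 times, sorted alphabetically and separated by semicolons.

Bigram counts meeting the condition (at least 3 times):
  at storm: 3
  storm storm: 3

at storm; storm storm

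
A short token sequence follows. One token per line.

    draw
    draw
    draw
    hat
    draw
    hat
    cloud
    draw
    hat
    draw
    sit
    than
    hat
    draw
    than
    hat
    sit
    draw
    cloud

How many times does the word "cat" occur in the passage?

0

Scanning the 19 tokens for "cat":
  (none found)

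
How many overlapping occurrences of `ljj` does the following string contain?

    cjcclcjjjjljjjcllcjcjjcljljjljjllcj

Sliding a length-3 window over the 35 characters (33 positions):
  position 11–13: ljj
  position 26–28: ljj
  position 29–31: ljj

3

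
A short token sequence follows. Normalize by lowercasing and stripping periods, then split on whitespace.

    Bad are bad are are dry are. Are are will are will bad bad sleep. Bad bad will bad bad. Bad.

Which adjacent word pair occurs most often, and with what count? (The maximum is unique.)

"bad bad", 4 times

Bigram frequencies (highest first):
  bad bad: 4
  are are: 3
  bad are: 2
  are will: 2
  will bad: 2
  are bad: 1
  … (6 more, each ≤ 1)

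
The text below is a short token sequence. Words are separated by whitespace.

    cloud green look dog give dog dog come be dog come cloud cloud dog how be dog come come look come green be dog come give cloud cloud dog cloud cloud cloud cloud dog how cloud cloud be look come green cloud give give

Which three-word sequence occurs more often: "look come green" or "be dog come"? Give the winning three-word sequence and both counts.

"look come green": 2 occurrences
"be dog come": 3 occurrences

"be dog come" (3 vs 2)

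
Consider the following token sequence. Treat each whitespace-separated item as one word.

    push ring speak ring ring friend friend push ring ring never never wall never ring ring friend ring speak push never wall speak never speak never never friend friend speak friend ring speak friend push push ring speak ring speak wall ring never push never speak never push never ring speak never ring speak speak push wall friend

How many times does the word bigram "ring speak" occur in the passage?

7

Scanning the 57 overlapping bigram windows for "ring speak":
  position 2–3: ring speak
  position 18–19: ring speak
  position 32–33: ring speak
  position 37–38: ring speak
  position 39–40: ring speak
  position 50–51: ring speak
  position 53–54: ring speak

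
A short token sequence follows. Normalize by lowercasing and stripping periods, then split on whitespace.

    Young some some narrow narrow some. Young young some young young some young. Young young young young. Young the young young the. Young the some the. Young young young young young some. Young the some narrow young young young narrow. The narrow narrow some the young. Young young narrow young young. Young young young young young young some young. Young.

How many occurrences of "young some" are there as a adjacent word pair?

Scanning the 59 overlapping bigram windows for "young some":
  position 1–2: young some
  position 8–9: young some
  position 11–12: young some
  position 31–32: young some
  position 57–58: young some

5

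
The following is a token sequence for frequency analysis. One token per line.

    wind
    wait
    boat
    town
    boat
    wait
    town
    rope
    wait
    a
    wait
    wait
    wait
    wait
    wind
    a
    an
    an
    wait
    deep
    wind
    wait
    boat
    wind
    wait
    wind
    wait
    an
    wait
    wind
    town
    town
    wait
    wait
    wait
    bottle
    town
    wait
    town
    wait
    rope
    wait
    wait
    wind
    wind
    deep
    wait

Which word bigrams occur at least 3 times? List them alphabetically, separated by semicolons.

town wait; wait wait; wait wind; wind wait

Bigram counts meeting the condition (at least 3 times):
  town wait: 3
  wait wait: 6
  wait wind: 4
  wind wait: 4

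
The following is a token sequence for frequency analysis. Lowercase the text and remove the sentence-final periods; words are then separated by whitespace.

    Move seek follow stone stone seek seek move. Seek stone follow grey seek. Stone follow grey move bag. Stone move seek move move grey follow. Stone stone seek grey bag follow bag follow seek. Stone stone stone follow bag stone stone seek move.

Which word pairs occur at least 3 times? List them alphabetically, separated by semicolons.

Bigram counts meeting the condition (at least 3 times):
  move seek: 3
  seek move: 3
  seek stone: 3
  stone follow: 3
  stone seek: 3
  stone stone: 5

move seek; seek move; seek stone; stone follow; stone seek; stone stone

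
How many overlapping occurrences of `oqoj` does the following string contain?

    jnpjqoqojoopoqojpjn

2

Sliding a length-4 window over the 19 characters (16 positions):
  position 6–9: oqoj
  position 13–16: oqoj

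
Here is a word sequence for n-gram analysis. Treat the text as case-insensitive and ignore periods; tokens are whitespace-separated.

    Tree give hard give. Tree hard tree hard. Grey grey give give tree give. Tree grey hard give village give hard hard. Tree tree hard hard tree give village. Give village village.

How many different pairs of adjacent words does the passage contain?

32 tokens → 31 bigram windows in total.
Repeated bigrams (each contributes count−1 duplicates):
  give tree: 3
  give village: 3
  hard tree: 3
  tree give: 3
  tree hard: 3
  give hard: 2
  hard give: 2
  hard hard: 2
  … (1 more repeated)
14 duplicate windows → 31 − 14 = 17 distinct.

17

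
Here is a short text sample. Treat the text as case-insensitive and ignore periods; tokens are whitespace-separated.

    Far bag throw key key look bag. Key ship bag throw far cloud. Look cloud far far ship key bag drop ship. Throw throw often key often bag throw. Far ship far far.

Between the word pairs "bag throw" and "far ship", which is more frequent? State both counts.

"bag throw": 3 occurrences
"far ship": 2 occurrences

"bag throw" (3 vs 2)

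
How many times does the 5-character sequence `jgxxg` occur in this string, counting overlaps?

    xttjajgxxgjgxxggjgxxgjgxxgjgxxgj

Sliding a length-5 window over the 32 characters (28 positions):
  position 6–10: jgxxg
  position 11–15: jgxxg
  position 17–21: jgxxg
  position 22–26: jgxxg
  position 27–31: jgxxg

5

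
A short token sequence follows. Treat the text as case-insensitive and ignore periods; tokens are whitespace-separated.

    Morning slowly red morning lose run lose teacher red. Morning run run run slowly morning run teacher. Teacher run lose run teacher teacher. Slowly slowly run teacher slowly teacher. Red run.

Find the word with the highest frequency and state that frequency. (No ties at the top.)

"run", 9 times

Unigram frequencies (highest first):
  run: 9
  teacher: 7
  slowly: 5
  morning: 4
  red: 3
  lose: 3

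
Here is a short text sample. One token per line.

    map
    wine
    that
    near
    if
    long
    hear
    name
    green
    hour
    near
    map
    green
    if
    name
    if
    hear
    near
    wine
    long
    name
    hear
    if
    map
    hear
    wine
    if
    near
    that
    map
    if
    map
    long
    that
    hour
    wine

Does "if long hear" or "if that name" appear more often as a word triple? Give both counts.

"if long hear": 1 occurrence
"if that name": 0 occurrences

"if long hear" (1 vs 0)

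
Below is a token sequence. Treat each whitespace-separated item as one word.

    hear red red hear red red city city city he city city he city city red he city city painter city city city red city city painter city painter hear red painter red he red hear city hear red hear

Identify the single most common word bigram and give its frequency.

"city city", 8 times

Bigram frequencies (highest first):
  city city: 8
  hear red: 4
  red hear: 3
  he city: 3
  city painter: 3
  red red: 2
  … (11 more, each ≤ 2)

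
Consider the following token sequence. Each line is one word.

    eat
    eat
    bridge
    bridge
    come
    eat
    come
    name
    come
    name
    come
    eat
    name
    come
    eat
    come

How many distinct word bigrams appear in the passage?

16 tokens → 15 bigram windows in total.
Repeated bigrams (each contributes count−1 duplicates):
  come eat: 3
  name come: 3
  come name: 2
  eat come: 2
6 duplicate windows → 15 − 6 = 9 distinct.

9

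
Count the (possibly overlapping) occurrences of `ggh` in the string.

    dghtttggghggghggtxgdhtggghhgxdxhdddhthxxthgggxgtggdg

Sliding a length-3 window over the 52 characters (50 positions):
  position 8–10: ggh
  position 12–14: ggh
  position 24–26: ggh

3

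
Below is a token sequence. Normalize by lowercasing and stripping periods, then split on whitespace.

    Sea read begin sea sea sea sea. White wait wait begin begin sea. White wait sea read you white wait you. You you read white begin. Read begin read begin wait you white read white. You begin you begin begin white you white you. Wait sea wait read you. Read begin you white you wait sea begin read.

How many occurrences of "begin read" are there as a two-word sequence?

3

Scanning the 57 overlapping bigram windows for "begin read":
  position 26–27: begin read
  position 28–29: begin read
  position 57–58: begin read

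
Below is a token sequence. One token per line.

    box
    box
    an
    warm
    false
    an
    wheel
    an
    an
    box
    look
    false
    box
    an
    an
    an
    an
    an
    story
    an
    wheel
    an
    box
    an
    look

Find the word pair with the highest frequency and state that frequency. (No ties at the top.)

"an an", 5 times

Bigram frequencies (highest first):
  an an: 5
  box an: 3
  an wheel: 2
  wheel an: 2
  an box: 2
  box box: 1
  … (9 more, each ≤ 1)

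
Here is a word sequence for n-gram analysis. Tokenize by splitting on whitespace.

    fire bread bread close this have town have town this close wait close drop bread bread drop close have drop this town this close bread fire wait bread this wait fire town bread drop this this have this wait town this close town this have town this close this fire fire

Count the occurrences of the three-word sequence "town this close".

Scanning the 49 overlapping trigram windows for "town this close":
  position 9–11: town this close
  position 22–24: town this close
  position 40–42: town this close
  position 46–48: town this close

4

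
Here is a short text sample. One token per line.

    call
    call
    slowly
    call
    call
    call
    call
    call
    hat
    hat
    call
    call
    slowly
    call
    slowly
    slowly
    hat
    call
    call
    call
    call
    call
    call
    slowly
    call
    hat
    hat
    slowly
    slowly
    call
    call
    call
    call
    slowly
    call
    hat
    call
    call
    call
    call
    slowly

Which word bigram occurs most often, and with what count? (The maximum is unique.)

"call call", 17 times

Bigram frequencies (highest first):
  call call: 17
  call slowly: 6
  slowly call: 5
  call hat: 3
  hat call: 3
  hat hat: 2
  … (3 more, each ≤ 2)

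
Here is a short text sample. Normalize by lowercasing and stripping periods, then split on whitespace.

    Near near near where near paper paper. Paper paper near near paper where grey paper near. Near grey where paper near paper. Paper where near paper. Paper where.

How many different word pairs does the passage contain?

28 tokens → 27 bigram windows in total.
Repeated bigrams (each contributes count−1 duplicates):
  paper paper: 5
  near near: 4
  near paper: 4
  paper near: 3
  paper where: 3
  where near: 2
15 duplicate windows → 27 − 15 = 12 distinct.

12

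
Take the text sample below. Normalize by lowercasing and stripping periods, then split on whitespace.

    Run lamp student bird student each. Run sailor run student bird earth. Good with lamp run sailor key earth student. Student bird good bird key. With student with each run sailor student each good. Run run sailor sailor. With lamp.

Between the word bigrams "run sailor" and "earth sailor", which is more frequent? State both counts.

"run sailor" (4 vs 0)

"run sailor": 4 occurrences
"earth sailor": 0 occurrences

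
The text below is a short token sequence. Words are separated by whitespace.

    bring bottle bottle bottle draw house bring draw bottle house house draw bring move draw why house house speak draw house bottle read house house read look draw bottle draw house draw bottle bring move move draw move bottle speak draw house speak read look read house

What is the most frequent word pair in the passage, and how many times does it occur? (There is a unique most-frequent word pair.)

Bigram frequencies (highest first):
  draw house: 4
  draw bottle: 3
  house house: 3
  bottle bottle: 2
  bottle draw: 2
  house draw: 2
  … (24 more, each ≤ 2)

"draw house", 4 times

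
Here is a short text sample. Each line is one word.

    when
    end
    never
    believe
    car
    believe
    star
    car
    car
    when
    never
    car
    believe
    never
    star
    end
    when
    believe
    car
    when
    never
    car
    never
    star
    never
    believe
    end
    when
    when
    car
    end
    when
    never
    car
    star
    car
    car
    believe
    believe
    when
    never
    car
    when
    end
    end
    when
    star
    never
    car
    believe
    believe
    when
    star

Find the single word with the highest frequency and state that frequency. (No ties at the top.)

"car", 12 times

Unigram frequencies (highest first):
  car: 12
  when: 11
  never: 9
  believe: 9
  end: 6
  star: 6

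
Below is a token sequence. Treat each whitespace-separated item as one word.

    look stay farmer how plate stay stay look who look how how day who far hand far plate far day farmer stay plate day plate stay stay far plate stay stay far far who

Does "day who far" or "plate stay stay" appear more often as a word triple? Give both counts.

"plate stay stay" (3 vs 1)

"day who far": 1 occurrence
"plate stay stay": 3 occurrences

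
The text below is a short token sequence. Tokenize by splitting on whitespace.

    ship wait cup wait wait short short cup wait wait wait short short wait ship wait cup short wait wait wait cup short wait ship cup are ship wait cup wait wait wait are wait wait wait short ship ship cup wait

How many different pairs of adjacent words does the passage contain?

17

42 tokens → 41 bigram windows in total.
Repeated bigrams (each contributes count−1 duplicates):
  wait wait: 9
  cup wait: 4
  wait cup: 4
  ship wait: 3
  short wait: 3
  wait short: 3
  cup short: 2
  ship cup: 2
  … (2 more repeated)
24 duplicate windows → 41 − 24 = 17 distinct.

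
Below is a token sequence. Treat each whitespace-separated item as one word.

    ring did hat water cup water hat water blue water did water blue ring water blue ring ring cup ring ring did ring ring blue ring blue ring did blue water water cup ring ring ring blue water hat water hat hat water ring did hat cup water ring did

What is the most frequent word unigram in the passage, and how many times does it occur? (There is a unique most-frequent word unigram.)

"ring", 15 times

Unigram frequencies (highest first):
  ring: 15
  water: 12
  blue: 7
  did: 6
  hat: 6
  cup: 4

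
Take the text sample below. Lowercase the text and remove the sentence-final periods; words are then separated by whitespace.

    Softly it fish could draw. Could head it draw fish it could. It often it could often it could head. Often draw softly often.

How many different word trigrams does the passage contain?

21

24 tokens → 22 trigram windows in total.
Repeated trigrams (each contributes count−1 duplicates):
  often it could: 2
1 duplicate windows → 22 − 1 = 21 distinct.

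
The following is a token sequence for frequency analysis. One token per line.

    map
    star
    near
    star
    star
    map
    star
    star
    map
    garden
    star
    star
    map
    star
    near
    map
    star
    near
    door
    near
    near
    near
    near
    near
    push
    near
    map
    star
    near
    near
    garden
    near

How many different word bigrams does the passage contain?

15

32 tokens → 31 bigram windows in total.
Repeated bigrams (each contributes count−1 duplicates):
  map star: 5
  near near: 5
  star near: 4
  star map: 3
  star star: 3
  near map: 2
16 duplicate windows → 31 − 16 = 15 distinct.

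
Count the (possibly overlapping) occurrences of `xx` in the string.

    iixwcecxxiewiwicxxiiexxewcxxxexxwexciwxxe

Sliding a length-2 window over the 41 characters (40 positions):
  position 8–9: xx
  position 17–18: xx
  position 22–23: xx
  position 27–28: xx
  position 28–29: xx
  position 31–32: xx
  position 39–40: xx

7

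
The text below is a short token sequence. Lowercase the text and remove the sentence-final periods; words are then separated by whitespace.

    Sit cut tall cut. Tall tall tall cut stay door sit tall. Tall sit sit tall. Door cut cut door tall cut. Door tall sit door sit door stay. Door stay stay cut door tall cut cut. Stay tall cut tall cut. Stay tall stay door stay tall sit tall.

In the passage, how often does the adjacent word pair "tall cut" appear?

6

Scanning the 49 overlapping bigram windows for "tall cut":
  position 3–4: tall cut
  position 7–8: tall cut
  position 21–22: tall cut
  position 35–36: tall cut
  position 39–40: tall cut
  position 41–42: tall cut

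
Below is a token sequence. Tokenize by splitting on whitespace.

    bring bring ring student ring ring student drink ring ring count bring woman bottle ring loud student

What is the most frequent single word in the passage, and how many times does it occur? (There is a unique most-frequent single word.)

Unigram frequencies (highest first):
  ring: 6
  bring: 3
  student: 3
  drink: 1
  count: 1
  woman: 1
  … (2 more, each ≤ 1)

"ring", 6 times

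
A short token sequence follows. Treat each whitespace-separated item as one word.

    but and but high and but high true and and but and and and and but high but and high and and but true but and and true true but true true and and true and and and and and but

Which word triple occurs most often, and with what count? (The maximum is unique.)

Trigram frequencies (highest first):
  and and and: 5
  and and but: 4
  and but high: 3
  true and and: 3
  but and and: 2
  and and true: 2
  … (20 more, each ≤ 1)

"and and and", 5 times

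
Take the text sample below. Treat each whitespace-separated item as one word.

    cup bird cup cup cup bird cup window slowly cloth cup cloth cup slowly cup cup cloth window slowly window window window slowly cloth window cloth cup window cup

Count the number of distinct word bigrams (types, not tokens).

15

29 tokens → 28 bigram windows in total.
Repeated bigrams (each contributes count−1 duplicates):
  cloth cup: 3
  cup cup: 3
  window slowly: 3
  bird cup: 2
  cloth window: 2
  cup bird: 2
  cup cloth: 2
  cup window: 2
  … (2 more repeated)
13 duplicate windows → 28 − 13 = 15 distinct.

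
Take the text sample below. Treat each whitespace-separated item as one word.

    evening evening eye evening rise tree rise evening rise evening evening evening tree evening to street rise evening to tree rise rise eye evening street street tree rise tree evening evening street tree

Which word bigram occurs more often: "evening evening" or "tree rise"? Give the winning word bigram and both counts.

"evening evening": 4 occurrences
"tree rise": 3 occurrences

"evening evening" (4 vs 3)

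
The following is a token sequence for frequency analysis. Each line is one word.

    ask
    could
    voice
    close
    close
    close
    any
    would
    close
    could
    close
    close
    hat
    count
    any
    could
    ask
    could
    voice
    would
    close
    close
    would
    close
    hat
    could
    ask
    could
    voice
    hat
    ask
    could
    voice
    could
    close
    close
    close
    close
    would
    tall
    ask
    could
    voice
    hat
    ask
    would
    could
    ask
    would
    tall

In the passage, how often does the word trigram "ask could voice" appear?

Scanning the 48 overlapping trigram windows for "ask could voice":
  position 1–3: ask could voice
  position 17–19: ask could voice
  position 27–29: ask could voice
  position 31–33: ask could voice
  position 41–43: ask could voice

5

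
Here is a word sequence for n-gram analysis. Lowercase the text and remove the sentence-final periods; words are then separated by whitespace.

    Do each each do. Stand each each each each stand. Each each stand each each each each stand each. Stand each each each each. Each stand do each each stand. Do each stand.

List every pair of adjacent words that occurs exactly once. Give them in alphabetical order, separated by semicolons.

Bigram counts meeting the condition (exactly once):
  do stand: 1
  each do: 1

do stand; each do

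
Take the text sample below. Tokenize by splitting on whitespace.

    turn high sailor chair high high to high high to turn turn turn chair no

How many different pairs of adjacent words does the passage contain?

11

15 tokens → 14 bigram windows in total.
Repeated bigrams (each contributes count−1 duplicates):
  high high: 2
  high to: 2
  turn turn: 2
3 duplicate windows → 14 − 3 = 11 distinct.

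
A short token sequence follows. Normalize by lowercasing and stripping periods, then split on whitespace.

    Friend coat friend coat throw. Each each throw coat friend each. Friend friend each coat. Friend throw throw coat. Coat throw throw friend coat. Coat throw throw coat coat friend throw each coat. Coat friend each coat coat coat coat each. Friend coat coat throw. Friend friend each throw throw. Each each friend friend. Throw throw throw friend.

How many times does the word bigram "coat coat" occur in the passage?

Scanning the 57 overlapping bigram windows for "coat coat":
  position 19–20: coat coat
  position 24–25: coat coat
  position 28–29: coat coat
  position 33–34: coat coat
  position 37–38: coat coat
  position 38–39: coat coat
  position 39–40: coat coat
  position 43–44: coat coat

8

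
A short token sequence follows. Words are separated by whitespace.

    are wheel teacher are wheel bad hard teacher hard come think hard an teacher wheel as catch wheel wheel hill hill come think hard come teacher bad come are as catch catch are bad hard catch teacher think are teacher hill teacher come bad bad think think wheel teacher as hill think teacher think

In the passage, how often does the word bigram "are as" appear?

Scanning the 53 overlapping bigram windows for "are as":
  position 29–30: are as

1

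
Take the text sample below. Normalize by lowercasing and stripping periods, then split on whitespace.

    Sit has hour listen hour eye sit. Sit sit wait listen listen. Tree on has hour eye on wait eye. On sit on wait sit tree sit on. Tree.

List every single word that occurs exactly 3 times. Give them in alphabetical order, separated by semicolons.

eye; hour; listen; tree; wait

Unigram counts meeting the condition (exactly 3 times):
  eye: 3
  hour: 3
  listen: 3
  tree: 3
  wait: 3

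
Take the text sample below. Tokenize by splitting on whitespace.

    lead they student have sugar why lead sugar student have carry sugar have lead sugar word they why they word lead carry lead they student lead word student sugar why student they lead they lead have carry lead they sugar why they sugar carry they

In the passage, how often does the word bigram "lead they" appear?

Scanning the 44 overlapping bigram windows for "lead they":
  position 1–2: lead they
  position 23–24: lead they
  position 33–34: lead they
  position 38–39: lead they

4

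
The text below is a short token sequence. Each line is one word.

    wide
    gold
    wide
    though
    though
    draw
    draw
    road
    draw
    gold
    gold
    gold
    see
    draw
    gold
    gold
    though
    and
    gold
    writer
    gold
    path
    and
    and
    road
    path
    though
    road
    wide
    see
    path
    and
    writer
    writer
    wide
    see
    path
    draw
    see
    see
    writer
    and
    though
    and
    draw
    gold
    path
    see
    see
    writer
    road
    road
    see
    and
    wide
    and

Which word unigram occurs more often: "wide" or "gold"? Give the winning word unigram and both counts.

"wide": 5 occurrences
"gold": 9 occurrences

"gold" (9 vs 5)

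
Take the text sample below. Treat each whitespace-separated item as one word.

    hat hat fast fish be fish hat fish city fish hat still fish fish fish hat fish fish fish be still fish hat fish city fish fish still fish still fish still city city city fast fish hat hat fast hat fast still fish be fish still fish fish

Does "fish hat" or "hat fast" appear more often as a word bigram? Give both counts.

"fish hat" (5 vs 3)

"fish hat": 5 occurrences
"hat fast": 3 occurrences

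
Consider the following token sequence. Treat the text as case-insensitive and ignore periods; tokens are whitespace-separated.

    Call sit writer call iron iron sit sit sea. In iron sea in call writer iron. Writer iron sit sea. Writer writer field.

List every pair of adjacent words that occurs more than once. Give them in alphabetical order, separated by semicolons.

iron sit; sea in; sit sea; writer iron

Bigram counts meeting the condition (more than once):
  iron sit: 2
  sea in: 2
  sit sea: 2
  writer iron: 2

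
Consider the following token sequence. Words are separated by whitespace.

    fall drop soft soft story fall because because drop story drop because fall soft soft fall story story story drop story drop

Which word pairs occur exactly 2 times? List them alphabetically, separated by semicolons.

Bigram counts meeting the condition (exactly 2 times):
  drop story: 2
  soft soft: 2
  story story: 2

drop story; soft soft; story story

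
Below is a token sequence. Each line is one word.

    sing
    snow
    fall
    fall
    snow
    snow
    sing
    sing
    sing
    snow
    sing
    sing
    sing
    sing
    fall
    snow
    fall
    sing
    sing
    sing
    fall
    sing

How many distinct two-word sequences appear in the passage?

22 tokens → 21 bigram windows in total.
Repeated bigrams (each contributes count−1 duplicates):
  sing sing: 7
  fall sing: 2
  fall snow: 2
  sing fall: 2
  sing snow: 2
  snow fall: 2
  snow sing: 2
12 duplicate windows → 21 − 12 = 9 distinct.

9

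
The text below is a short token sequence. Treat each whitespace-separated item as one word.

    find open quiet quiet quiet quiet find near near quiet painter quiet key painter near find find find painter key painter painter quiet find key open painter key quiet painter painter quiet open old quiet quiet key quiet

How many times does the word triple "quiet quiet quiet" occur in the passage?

2

Scanning the 36 overlapping trigram windows for "quiet quiet quiet":
  position 3–5: quiet quiet quiet
  position 4–6: quiet quiet quiet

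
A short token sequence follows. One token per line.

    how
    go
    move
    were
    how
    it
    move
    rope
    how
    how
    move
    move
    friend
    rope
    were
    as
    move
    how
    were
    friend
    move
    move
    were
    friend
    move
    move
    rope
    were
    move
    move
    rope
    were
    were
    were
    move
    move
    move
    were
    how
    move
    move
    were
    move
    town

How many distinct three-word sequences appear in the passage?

33

44 tokens → 42 trigram windows in total.
Repeated trigrams (each contributes count−1 duplicates):
  move move were: 3
  friend move move: 2
  how move move: 2
  move move rope: 2
  move rope were: 2
  move were how: 2
  were friend move: 2
  were move move: 2
9 duplicate windows → 42 − 9 = 33 distinct.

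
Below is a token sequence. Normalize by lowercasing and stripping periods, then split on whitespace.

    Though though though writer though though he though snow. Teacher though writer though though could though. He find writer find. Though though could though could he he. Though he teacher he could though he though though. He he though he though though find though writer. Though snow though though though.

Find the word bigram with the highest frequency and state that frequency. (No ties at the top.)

Bigram frequencies (highest first):
  though though: 9
  though he: 6
  he though: 5
  though writer: 3
  writer though: 3
  though could: 3
  … (15 more, each ≤ 3)

"though though", 9 times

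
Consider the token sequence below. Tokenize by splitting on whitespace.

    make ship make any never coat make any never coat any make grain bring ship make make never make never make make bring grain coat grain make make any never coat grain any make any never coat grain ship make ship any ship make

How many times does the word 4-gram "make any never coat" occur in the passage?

4

Scanning the 41 overlapping 4-gram windows for "make any never coat":
  position 3–6: make any never coat
  position 7–10: make any never coat
  position 28–31: make any never coat
  position 34–37: make any never coat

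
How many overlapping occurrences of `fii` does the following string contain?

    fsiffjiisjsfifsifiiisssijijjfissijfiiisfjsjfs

Sliding a length-3 window over the 45 characters (43 positions):
  position 17–19: fii
  position 35–37: fii

2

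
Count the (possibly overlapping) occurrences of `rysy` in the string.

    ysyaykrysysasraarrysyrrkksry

Sliding a length-4 window over the 28 characters (25 positions):
  position 7–10: rysy
  position 18–21: rysy

2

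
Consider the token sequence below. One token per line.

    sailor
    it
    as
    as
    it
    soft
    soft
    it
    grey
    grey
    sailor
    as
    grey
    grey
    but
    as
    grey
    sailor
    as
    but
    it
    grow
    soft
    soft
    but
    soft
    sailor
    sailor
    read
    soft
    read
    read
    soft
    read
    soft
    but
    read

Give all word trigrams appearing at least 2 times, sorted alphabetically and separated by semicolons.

grey sailor as; read soft read

Trigram counts meeting the condition (at least 2 times):
  grey sailor as: 2
  read soft read: 2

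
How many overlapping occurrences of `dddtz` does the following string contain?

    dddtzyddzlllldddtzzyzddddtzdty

3

Sliding a length-5 window over the 30 characters (26 positions):
  position 1–5: dddtz
  position 14–18: dddtz
  position 23–27: dddtz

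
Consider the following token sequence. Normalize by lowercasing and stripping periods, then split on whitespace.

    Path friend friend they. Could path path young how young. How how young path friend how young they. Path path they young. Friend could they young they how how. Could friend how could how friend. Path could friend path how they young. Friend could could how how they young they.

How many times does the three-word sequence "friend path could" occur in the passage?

1

Scanning the 48 overlapping trigram windows for "friend path could":
  position 35–37: friend path could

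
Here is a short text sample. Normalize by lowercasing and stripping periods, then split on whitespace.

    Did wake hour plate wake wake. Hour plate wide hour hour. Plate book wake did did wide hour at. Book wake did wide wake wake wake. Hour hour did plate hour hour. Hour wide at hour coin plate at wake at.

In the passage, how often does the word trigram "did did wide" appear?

1

Scanning the 39 overlapping trigram windows for "did did wide":
  position 15–17: did did wide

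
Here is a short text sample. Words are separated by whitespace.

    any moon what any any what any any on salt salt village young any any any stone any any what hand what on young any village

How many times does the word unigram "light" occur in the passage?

Scanning the 26 tokens for "light":
  (none found)

0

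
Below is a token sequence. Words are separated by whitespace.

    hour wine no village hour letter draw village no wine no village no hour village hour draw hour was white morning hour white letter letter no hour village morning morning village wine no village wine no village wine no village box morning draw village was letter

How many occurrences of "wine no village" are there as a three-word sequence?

5

Scanning the 44 overlapping trigram windows for "wine no village":
  position 2–4: wine no village
  position 10–12: wine no village
  position 32–34: wine no village
  position 35–37: wine no village
  position 38–40: wine no village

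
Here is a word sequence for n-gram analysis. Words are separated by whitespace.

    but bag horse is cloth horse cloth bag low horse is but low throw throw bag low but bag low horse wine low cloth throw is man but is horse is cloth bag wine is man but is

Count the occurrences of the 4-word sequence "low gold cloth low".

Scanning the 35 overlapping 4-gram windows for "low gold cloth low":
  (none found)

0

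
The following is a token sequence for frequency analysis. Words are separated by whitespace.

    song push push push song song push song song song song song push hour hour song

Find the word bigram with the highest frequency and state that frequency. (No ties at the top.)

Bigram frequencies (highest first):
  song song: 5
  song push: 3
  push push: 2
  push song: 2
  push hour: 1
  hour hour: 1
  … (1 more, each ≤ 1)

"song song", 5 times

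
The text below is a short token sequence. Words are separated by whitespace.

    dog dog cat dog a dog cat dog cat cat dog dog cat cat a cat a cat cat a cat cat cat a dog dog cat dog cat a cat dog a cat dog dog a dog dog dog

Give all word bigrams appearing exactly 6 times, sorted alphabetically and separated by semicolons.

Bigram counts meeting the condition (exactly 6 times):
  cat dog: 6
  dog cat: 6
  dog dog: 6

cat dog; dog cat; dog dog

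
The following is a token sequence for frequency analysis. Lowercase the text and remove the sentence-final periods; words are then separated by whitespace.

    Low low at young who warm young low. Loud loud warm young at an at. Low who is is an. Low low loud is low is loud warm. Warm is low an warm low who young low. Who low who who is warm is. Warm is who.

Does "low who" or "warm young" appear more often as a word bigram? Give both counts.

"low who" (4 vs 2)

"low who": 4 occurrences
"warm young": 2 occurrences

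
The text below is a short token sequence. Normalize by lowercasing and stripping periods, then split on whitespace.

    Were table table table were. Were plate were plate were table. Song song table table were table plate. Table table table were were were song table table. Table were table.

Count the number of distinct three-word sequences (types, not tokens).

19

30 tokens → 28 trigram windows in total.
Repeated trigrams (each contributes count−1 duplicates):
  table table were: 4
  table table table: 3
  song table table: 2
  table were table: 2
  table were were: 2
  were plate were: 2
9 duplicate windows → 28 − 9 = 19 distinct.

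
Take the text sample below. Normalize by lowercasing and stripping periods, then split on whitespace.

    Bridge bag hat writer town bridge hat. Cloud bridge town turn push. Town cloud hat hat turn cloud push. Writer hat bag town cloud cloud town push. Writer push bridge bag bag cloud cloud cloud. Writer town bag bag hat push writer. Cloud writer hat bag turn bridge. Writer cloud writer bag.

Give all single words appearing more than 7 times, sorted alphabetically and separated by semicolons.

Unigram counts meeting the condition (more than 7 times):
  bag: 8
  cloud: 10
  writer: 8

bag; cloud; writer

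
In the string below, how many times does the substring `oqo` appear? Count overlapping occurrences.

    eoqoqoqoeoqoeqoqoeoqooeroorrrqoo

Sliding a length-3 window over the 32 characters (30 positions):
  position 2–4: oqo
  position 4–6: oqo
  position 6–8: oqo
  position 10–12: oqo
  position 15–17: oqo
  position 19–21: oqo

6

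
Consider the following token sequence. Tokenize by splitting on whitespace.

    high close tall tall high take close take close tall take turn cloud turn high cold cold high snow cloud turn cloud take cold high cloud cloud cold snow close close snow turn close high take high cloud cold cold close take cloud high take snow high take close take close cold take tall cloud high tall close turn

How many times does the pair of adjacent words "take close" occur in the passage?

4

Scanning the 58 overlapping bigram windows for "take close":
  position 6–7: take close
  position 8–9: take close
  position 48–49: take close
  position 50–51: take close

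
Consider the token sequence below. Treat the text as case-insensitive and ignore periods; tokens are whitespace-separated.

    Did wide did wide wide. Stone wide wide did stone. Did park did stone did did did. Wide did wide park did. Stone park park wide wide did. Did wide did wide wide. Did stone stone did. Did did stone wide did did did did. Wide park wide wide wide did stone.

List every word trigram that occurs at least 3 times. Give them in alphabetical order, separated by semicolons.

did did did; did did wide; did wide did; wide did stone; wide did wide; wide wide did

Trigram counts meeting the condition (at least 3 times):
  did did did: 4
  did did wide: 3
  did wide did: 3
  wide did stone: 3
  wide did wide: 3
  wide wide did: 4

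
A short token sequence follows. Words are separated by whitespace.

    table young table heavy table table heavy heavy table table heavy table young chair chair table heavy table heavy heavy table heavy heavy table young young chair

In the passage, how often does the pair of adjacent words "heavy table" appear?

6

Scanning the 26 overlapping bigram windows for "heavy table":
  position 4–5: heavy table
  position 8–9: heavy table
  position 11–12: heavy table
  position 17–18: heavy table
  position 20–21: heavy table
  position 23–24: heavy table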